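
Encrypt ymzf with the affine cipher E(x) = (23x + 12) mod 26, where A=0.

scpx

y(24): 23·24+12=564≡18 → s
m(12): 23·12+12=288≡2 → c
z(25): 23·25+12=587≡15 → p
f(5): 23·5+12=127≡23 → x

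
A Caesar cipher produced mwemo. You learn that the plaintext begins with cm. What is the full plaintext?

cmuce

From the crib: m(12)−c(2)=10, so the shift is 10.
Subtract 10 from each ciphertext letter:
m(12): 12−10=2 → c
w(22): 22−10=12 → m
e(4): 4−10=-6≡20 → u
m(12): 12−10=2 → c
o(14): 14−10=4 → e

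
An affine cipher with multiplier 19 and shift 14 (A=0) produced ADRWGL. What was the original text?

The inverse of 19 mod 26 is 11, since 19·11=209≡1. Apply D(y)=11·(y−14) mod 26:
A(0): 11·(0−14)=-154≡2 → C
D(3): 11·(3−14)=-121≡9 → J
R(17): 11·(17−14)=33≡7 → H
W(22): 11·(22−14)=88≡10 → K
G(6): 11·(6−14)=-88≡16 → Q
L(11): 11·(11−14)=-33≡19 → T

CJHKQT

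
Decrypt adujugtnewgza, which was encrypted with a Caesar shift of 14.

a(0): 0−14=-14≡12 → m
d(3): 3−14=-11≡15 → p
u(20): 20−14=6 → g
j(9): 9−14=-5≡21 → v
u(20): 20−14=6 → g
g(6): 6−14=-8≡18 → s
t(19): 19−14=5 → f
n(13): 13−14=-1≡25 → z
e(4): 4−14=-10≡16 → q
w(22): 22−14=8 → i
g(6): 6−14=-8≡18 → s
z(25): 25−14=11 → l
a(0): 0−14=-14≡12 → m

mpgvgsfzqislm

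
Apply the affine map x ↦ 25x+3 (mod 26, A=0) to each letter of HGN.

H(7): 25·7+3=178≡22 → W
G(6): 25·6+3=153≡23 → X
N(13): 25·13+3=328≡16 → Q

WXQ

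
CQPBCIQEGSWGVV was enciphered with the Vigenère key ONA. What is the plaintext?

Repeat the key across the ciphertext: ONAONAONAONAON
C(2)−O(14): -12≡14 → O
Q(16)−N(13): 3 → D
P(15)−A(0): 15 → P
B(1)−O(14): -13≡13 → N
C(2)−N(13): -11≡15 → P
I(8)−A(0): 8 → I
Q(16)−O(14): 2 → C
E(4)−N(13): -9≡17 → R
G(6)−A(0): 6 → G
S(18)−O(14): 4 → E
W(22)−N(13): 9 → J
G(6)−A(0): 6 → G
V(21)−O(14): 7 → H
V(21)−N(13): 8 → I

ODPNPICRGEJGHI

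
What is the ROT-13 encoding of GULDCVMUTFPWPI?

G(6): 6+13=19 → T
U(20): 20+13=33≡7 → H
L(11): 11+13=24 → Y
D(3): 3+13=16 → Q
C(2): 2+13=15 → P
V(21): 21+13=34≡8 → I
M(12): 12+13=25 → Z
U(20): 20+13=33≡7 → H
T(19): 19+13=32≡6 → G
F(5): 5+13=18 → S
P(15): 15+13=28≡2 → C
W(22): 22+13=35≡9 → J
P(15): 15+13=28≡2 → C
I(8): 8+13=21 → V

THYQPIZHGSCJCV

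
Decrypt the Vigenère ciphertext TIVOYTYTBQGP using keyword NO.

GUIALFLFOCTB

Repeat the key across the ciphertext: NONONONONONO
T(19)−N(13): 6 → G
I(8)−O(14): -6≡20 → U
V(21)−N(13): 8 → I
O(14)−O(14): 0 → A
Y(24)−N(13): 11 → L
T(19)−O(14): 5 → F
Y(24)−N(13): 11 → L
T(19)−O(14): 5 → F
B(1)−N(13): -12≡14 → O
Q(16)−O(14): 2 → C
G(6)−N(13): -7≡19 → T
P(15)−O(14): 1 → B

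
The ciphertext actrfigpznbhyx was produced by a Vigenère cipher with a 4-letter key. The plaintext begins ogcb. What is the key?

mwrq

Subtract each crib letter from the matching ciphertext letter (mod 26):
a(0)−o(14)=-14≡12 → m
c(2)−g(6)=-4≡22 → w
t(19)−c(2)=17 → r
r(17)−b(1)=16 → q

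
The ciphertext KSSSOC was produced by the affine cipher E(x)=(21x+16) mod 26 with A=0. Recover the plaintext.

The inverse of 21 mod 26 is 5, since 21·5=105≡1. Apply D(y)=5·(y−16) mod 26:
K(10): 5·(10−16)=-30≡22 → W
S(18): 5·(18−16)=10 → K
S(18): 5·(18−16)=10 → K
S(18): 5·(18−16)=10 → K
O(14): 5·(14−16)=-10≡16 → Q
C(2): 5·(2−16)=-70≡8 → I

WKKKQI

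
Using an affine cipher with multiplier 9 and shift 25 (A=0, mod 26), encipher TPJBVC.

T(19): 9·19+25=196≡14 → O
P(15): 9·15+25=160≡4 → E
J(9): 9·9+25=106≡2 → C
B(1): 9·1+25=34≡8 → I
V(21): 9·21+25=214≡6 → G
C(2): 9·2+25=43≡17 → R

OECIGR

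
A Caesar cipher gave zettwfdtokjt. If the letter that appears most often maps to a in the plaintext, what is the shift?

19

The most frequent ciphertext letter is t (appears 4 times).
t is position 19; a is position 0.
Shift = 19.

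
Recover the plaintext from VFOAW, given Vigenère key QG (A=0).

FZYUG

Repeat the key across the ciphertext: QGQGQ
V(21)−Q(16): 5 → F
F(5)−G(6): -1≡25 → Z
O(14)−Q(16): -2≡24 → Y
A(0)−G(6): -6≡20 → U
W(22)−Q(16): 6 → G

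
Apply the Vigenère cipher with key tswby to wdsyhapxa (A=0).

Repeat the key across the message: tswbytswb
w(22)+t(19): 41≡15 → p
d(3)+s(18): 21 → v
s(18)+w(22): 40≡14 → o
y(24)+b(1): 25 → z
h(7)+y(24): 31≡5 → f
a(0)+t(19): 19 → t
p(15)+s(18): 33≡7 → h
x(23)+w(22): 45≡19 → t
a(0)+b(1): 1 → b

pvozfthtb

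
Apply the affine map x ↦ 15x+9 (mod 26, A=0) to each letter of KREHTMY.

DERKIHF

K(10): 15·10+9=159≡3 → D
R(17): 15·17+9=264≡4 → E
E(4): 15·4+9=69≡17 → R
H(7): 15·7+9=114≡10 → K
T(19): 15·19+9=294≡8 → I
M(12): 15·12+9=189≡7 → H
Y(24): 15·24+9=369≡5 → F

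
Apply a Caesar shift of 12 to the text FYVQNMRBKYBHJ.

RKHCZYDNWKNTV

F(5): 5+12=17 → R
Y(24): 24+12=36≡10 → K
V(21): 21+12=33≡7 → H
Q(16): 16+12=28≡2 → C
N(13): 13+12=25 → Z
M(12): 12+12=24 → Y
R(17): 17+12=29≡3 → D
B(1): 1+12=13 → N
K(10): 10+12=22 → W
Y(24): 24+12=36≡10 → K
B(1): 1+12=13 → N
H(7): 7+12=19 → T
J(9): 9+12=21 → V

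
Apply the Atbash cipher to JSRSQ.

QHIHJ

J(9) → Q(16)
S(18) → H(7)
R(17) → I(8)
S(18) → H(7)
Q(16) → J(9)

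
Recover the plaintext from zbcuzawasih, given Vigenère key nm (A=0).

Repeat the key across the ciphertext: nmnmnmnmnmn
z(25)−n(13): 12 → m
b(1)−m(12): -11≡15 → p
c(2)−n(13): -11≡15 → p
u(20)−m(12): 8 → i
z(25)−n(13): 12 → m
a(0)−m(12): -12≡14 → o
w(22)−n(13): 9 → j
a(0)−m(12): -12≡14 → o
s(18)−n(13): 5 → f
i(8)−m(12): -4≡22 → w
h(7)−n(13): -6≡20 → u

mppimojofwu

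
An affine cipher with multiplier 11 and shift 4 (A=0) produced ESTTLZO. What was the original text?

AGZZDJI

The inverse of 11 mod 26 is 19, since 11·19=209≡1. Apply D(y)=19·(y−4) mod 26:
E(4): 19·(4−4)=0 → A
S(18): 19·(18−4)=266≡6 → G
T(19): 19·(19−4)=285≡25 → Z
T(19): 19·(19−4)=285≡25 → Z
L(11): 19·(11−4)=133≡3 → D
Z(25): 19·(25−4)=399≡9 → J
O(14): 19·(14−4)=190≡8 → I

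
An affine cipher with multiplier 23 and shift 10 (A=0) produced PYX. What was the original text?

HEN

The inverse of 23 mod 26 is 17, since 23·17=391≡1. Apply D(y)=17·(y−10) mod 26:
P(15): 17·(15−10)=85≡7 → H
Y(24): 17·(24−10)=238≡4 → E
X(23): 17·(23−10)=221≡13 → N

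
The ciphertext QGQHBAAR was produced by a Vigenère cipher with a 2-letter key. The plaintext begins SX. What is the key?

YJ

Subtract each crib letter from the matching ciphertext letter (mod 26):
Q(16)−S(18)=-2≡24 → Y
G(6)−X(23)=-17≡9 → J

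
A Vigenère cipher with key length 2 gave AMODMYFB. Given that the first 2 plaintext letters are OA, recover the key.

Subtract each crib letter from the matching ciphertext letter (mod 26):
A(0)−O(14)=-14≡12 → M
M(12)−A(0)=12 → M

MM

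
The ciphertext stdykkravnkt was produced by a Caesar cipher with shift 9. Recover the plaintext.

jkupbbirmebk

s(18): 18−9=9 → j
t(19): 19−9=10 → k
d(3): 3−9=-6≡20 → u
y(24): 24−9=15 → p
k(10): 10−9=1 → b
k(10): 10−9=1 → b
r(17): 17−9=8 → i
a(0): 0−9=-9≡17 → r
v(21): 21−9=12 → m
n(13): 13−9=4 → e
k(10): 10−9=1 → b
t(19): 19−9=10 → k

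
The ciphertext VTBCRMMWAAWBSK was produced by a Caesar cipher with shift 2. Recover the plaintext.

V(21): 21−2=19 → T
T(19): 19−2=17 → R
B(1): 1−2=-1≡25 → Z
C(2): 2−2=0 → A
R(17): 17−2=15 → P
M(12): 12−2=10 → K
M(12): 12−2=10 → K
W(22): 22−2=20 → U
A(0): 0−2=-2≡24 → Y
A(0): 0−2=-2≡24 → Y
W(22): 22−2=20 → U
B(1): 1−2=-1≡25 → Z
S(18): 18−2=16 → Q
K(10): 10−2=8 → I

TRZAPKKUYYUZQI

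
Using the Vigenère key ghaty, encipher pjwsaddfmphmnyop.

vqwlyjkffnntnrmv

Repeat the key across the message: ghatyghatyghatyg
p(15)+g(6): 21 → v
j(9)+h(7): 16 → q
w(22)+a(0): 22 → w
s(18)+t(19): 37≡11 → l
a(0)+y(24): 24 → y
d(3)+g(6): 9 → j
d(3)+h(7): 10 → k
f(5)+a(0): 5 → f
m(12)+t(19): 31≡5 → f
p(15)+y(24): 39≡13 → n
h(7)+g(6): 13 → n
m(12)+h(7): 19 → t
n(13)+a(0): 13 → n
y(24)+t(19): 43≡17 → r
o(14)+y(24): 38≡12 → m
p(15)+g(6): 21 → v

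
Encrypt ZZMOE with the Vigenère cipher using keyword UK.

TJGYY

Repeat the key across the message: UKUKU
Z(25)+U(20): 45≡19 → T
Z(25)+K(10): 35≡9 → J
M(12)+U(20): 32≡6 → G
O(14)+K(10): 24 → Y
E(4)+U(20): 24 → Y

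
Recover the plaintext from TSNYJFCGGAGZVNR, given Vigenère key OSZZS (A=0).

FAOZRRKHHISHWOZ

Repeat the key across the ciphertext: OSZZSOSZZSOSZZS
T(19)−O(14): 5 → F
S(18)−S(18): 0 → A
N(13)−Z(25): -12≡14 → O
Y(24)−Z(25): -1≡25 → Z
J(9)−S(18): -9≡17 → R
F(5)−O(14): -9≡17 → R
C(2)−S(18): -16≡10 → K
G(6)−Z(25): -19≡7 → H
G(6)−Z(25): -19≡7 → H
A(0)−S(18): -18≡8 → I
G(6)−O(14): -8≡18 → S
Z(25)−S(18): 7 → H
V(21)−Z(25): -4≡22 → W
N(13)−Z(25): -12≡14 → O
R(17)−S(18): -1≡25 → Z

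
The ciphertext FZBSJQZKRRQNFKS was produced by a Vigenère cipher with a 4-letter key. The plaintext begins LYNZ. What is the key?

UBOT

Subtract each crib letter from the matching ciphertext letter (mod 26):
F(5)−L(11)=-6≡20 → U
Z(25)−Y(24)=1 → B
B(1)−N(13)=-12≡14 → O
S(18)−Z(25)=-7≡19 → T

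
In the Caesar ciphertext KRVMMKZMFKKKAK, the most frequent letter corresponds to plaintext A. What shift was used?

The most frequent ciphertext letter is K (appears 6 times).
K is position 10; A is position 0.
Shift = 10.

10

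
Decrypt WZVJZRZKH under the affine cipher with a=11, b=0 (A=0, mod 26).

The inverse of 11 mod 26 is 19, since 11·19=209≡1. Apply D(y)=19·(y−0) mod 26:
W(22): 19·(22−0)=418≡2 → C
Z(25): 19·(25−0)=475≡7 → H
V(21): 19·(21−0)=399≡9 → J
J(9): 19·(9−0)=171≡15 → P
Z(25): 19·(25−0)=475≡7 → H
R(17): 19·(17−0)=323≡11 → L
Z(25): 19·(25−0)=475≡7 → H
K(10): 19·(10−0)=190≡8 → I
H(7): 19·(7−0)=133≡3 → D

CHJPHLHID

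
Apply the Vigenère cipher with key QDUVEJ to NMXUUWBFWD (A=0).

DPRPYFRIQY

Repeat the key across the message: QDUVEJQDUV
N(13)+Q(16): 29≡3 → D
M(12)+D(3): 15 → P
X(23)+U(20): 43≡17 → R
U(20)+V(21): 41≡15 → P
U(20)+E(4): 24 → Y
W(22)+J(9): 31≡5 → F
B(1)+Q(16): 17 → R
F(5)+D(3): 8 → I
W(22)+U(20): 42≡16 → Q
D(3)+V(21): 24 → Y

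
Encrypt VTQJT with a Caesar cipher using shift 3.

YWTMW

V(21): 21+3=24 → Y
T(19): 19+3=22 → W
Q(16): 16+3=19 → T
J(9): 9+3=12 → M
T(19): 19+3=22 → W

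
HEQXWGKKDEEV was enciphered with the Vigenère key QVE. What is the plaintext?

Repeat the key across the ciphertext: QVEQVEQVEQVE
H(7)−Q(16): -9≡17 → R
E(4)−V(21): -17≡9 → J
Q(16)−E(4): 12 → M
X(23)−Q(16): 7 → H
W(22)−V(21): 1 → B
G(6)−E(4): 2 → C
K(10)−Q(16): -6≡20 → U
K(10)−V(21): -11≡15 → P
D(3)−E(4): -1≡25 → Z
E(4)−Q(16): -12≡14 → O
E(4)−V(21): -17≡9 → J
V(21)−E(4): 17 → R

RJMHBCUPZOJR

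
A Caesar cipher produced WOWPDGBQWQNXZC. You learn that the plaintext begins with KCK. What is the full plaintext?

From the crib: W(22)−K(10)=12, so the shift is 12.
Subtract 12 from each ciphertext letter:
W(22): 22−12=10 → K
O(14): 14−12=2 → C
W(22): 22−12=10 → K
P(15): 15−12=3 → D
D(3): 3−12=-9≡17 → R
G(6): 6−12=-6≡20 → U
B(1): 1−12=-11≡15 → P
Q(16): 16−12=4 → E
W(22): 22−12=10 → K
Q(16): 16−12=4 → E
N(13): 13−12=1 → B
X(23): 23−12=11 → L
Z(25): 25−12=13 → N
C(2): 2−12=-10≡16 → Q

KCKDRUPEKEBLNQ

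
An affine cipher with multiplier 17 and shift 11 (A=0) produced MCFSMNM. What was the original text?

XBSFXUX

The inverse of 17 mod 26 is 23, since 17·23=391≡1. Apply D(y)=23·(y−11) mod 26:
M(12): 23·(12−11)=23 → X
C(2): 23·(2−11)=-207≡1 → B
F(5): 23·(5−11)=-138≡18 → S
S(18): 23·(18−11)=161≡5 → F
M(12): 23·(12−11)=23 → X
N(13): 23·(13−11)=46≡20 → U
M(12): 23·(12−11)=23 → X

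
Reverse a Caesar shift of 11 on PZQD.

EOFS

P(15): 15−11=4 → E
Z(25): 25−11=14 → O
Q(16): 16−11=5 → F
D(3): 3−11=-8≡18 → S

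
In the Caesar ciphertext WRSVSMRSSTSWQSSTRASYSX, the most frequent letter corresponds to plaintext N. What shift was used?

5

The most frequent ciphertext letter is S (appears 9 times).
S is position 18; N is position 13.
Shift = 5.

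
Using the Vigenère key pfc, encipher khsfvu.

Repeat the key across the message: pfcpfc
k(10)+p(15): 25 → z
h(7)+f(5): 12 → m
s(18)+c(2): 20 → u
f(5)+p(15): 20 → u
v(21)+f(5): 26≡0 → a
u(20)+c(2): 22 → w

zmuuaw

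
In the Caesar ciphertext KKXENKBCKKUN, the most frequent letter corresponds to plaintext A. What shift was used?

The most frequent ciphertext letter is K (appears 5 times).
K is position 10; A is position 0.
Shift = 10.

10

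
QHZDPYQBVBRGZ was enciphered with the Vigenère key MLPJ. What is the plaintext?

Repeat the key across the ciphertext: MLPJMLPJMLPJM
Q(16)−M(12): 4 → E
H(7)−L(11): -4≡22 → W
Z(25)−P(15): 10 → K
D(3)−J(9): -6≡20 → U
P(15)−M(12): 3 → D
Y(24)−L(11): 13 → N
Q(16)−P(15): 1 → B
B(1)−J(9): -8≡18 → S
V(21)−M(12): 9 → J
B(1)−L(11): -10≡16 → Q
R(17)−P(15): 2 → C
G(6)−J(9): -3≡23 → X
Z(25)−M(12): 13 → N

EWKUDNBSJQCXN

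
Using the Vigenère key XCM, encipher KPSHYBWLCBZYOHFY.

Repeat the key across the message: XCMXCMXCMXCMXCMX
K(10)+X(23): 33≡7 → H
P(15)+C(2): 17 → R
S(18)+M(12): 30≡4 → E
H(7)+X(23): 30≡4 → E
Y(24)+C(2): 26≡0 → A
B(1)+M(12): 13 → N
W(22)+X(23): 45≡19 → T
L(11)+C(2): 13 → N
C(2)+M(12): 14 → O
B(1)+X(23): 24 → Y
Z(25)+C(2): 27≡1 → B
Y(24)+M(12): 36≡10 → K
O(14)+X(23): 37≡11 → L
H(7)+C(2): 9 → J
F(5)+M(12): 17 → R
Y(24)+X(23): 47≡21 → V

HREEANTNOYBKLJRV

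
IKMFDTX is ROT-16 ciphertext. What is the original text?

SUWPNDH

I(8): 8−16=-8≡18 → S
K(10): 10−16=-6≡20 → U
M(12): 12−16=-4≡22 → W
F(5): 5−16=-11≡15 → P
D(3): 3−16=-13≡13 → N
T(19): 19−16=3 → D
X(23): 23−16=7 → H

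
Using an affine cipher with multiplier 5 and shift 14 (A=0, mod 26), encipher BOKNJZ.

B(1): 5·1+14=19 → T
O(14): 5·14+14=84≡6 → G
K(10): 5·10+14=64≡12 → M
N(13): 5·13+14=79≡1 → B
J(9): 5·9+14=59≡7 → H
Z(25): 5·25+14=139≡9 → J

TGMBHJ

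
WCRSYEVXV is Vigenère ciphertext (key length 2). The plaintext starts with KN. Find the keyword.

MP

Subtract each crib letter from the matching ciphertext letter (mod 26):
W(22)−K(10)=12 → M
C(2)−N(13)=-11≡15 → P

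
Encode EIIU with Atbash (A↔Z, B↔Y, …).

VRRF

E(4) → V(21)
I(8) → R(17)
I(8) → R(17)
U(20) → F(5)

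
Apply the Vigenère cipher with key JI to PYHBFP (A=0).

Repeat the key across the message: JIJIJI
P(15)+J(9): 24 → Y
Y(24)+I(8): 32≡6 → G
H(7)+J(9): 16 → Q
B(1)+I(8): 9 → J
F(5)+J(9): 14 → O
P(15)+I(8): 23 → X

YGQJOX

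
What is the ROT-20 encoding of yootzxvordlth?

siintrpilxfnb

y(24): 24+20=44≡18 → s
o(14): 14+20=34≡8 → i
o(14): 14+20=34≡8 → i
t(19): 19+20=39≡13 → n
z(25): 25+20=45≡19 → t
x(23): 23+20=43≡17 → r
v(21): 21+20=41≡15 → p
o(14): 14+20=34≡8 → i
r(17): 17+20=37≡11 → l
d(3): 3+20=23 → x
l(11): 11+20=31≡5 → f
t(19): 19+20=39≡13 → n
h(7): 7+20=27≡1 → b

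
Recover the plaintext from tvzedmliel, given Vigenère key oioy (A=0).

Repeat the key across the ciphertext: oioyoioyoi
t(19)−o(14): 5 → f
v(21)−i(8): 13 → n
z(25)−o(14): 11 → l
e(4)−y(24): -20≡6 → g
d(3)−o(14): -11≡15 → p
m(12)−i(8): 4 → e
l(11)−o(14): -3≡23 → x
i(8)−y(24): -16≡10 → k
e(4)−o(14): -10≡16 → q
l(11)−i(8): 3 → d

fnlgpexkqd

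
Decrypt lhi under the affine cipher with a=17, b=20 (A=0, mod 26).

bnk

The inverse of 17 mod 26 is 23, since 17·23=391≡1. Apply D(y)=23·(y−20) mod 26:
l(11): 23·(11−20)=-207≡1 → b
h(7): 23·(7−20)=-299≡13 → n
i(8): 23·(8−20)=-276≡10 → k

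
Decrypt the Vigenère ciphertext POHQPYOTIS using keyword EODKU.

LAEGVUAQYY

Repeat the key across the ciphertext: EODKUEODKU
P(15)−E(4): 11 → L
O(14)−O(14): 0 → A
H(7)−D(3): 4 → E
Q(16)−K(10): 6 → G
P(15)−U(20): -5≡21 → V
Y(24)−E(4): 20 → U
O(14)−O(14): 0 → A
T(19)−D(3): 16 → Q
I(8)−K(10): -2≡24 → Y
S(18)−U(20): -2≡24 → Y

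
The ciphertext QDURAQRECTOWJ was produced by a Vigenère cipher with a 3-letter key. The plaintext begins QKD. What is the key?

Subtract each crib letter from the matching ciphertext letter (mod 26):
Q(16)−Q(16)=0 → A
D(3)−K(10)=-7≡19 → T
U(20)−D(3)=17 → R

ATR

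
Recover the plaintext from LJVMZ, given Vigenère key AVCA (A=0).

LOTMZ

Repeat the key across the ciphertext: AVCAA
L(11)−A(0): 11 → L
J(9)−V(21): -12≡14 → O
V(21)−C(2): 19 → T
M(12)−A(0): 12 → M
Z(25)−A(0): 25 → Z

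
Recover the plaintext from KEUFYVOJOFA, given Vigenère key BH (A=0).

Repeat the key across the ciphertext: BHBHBHBHBHB
K(10)−B(1): 9 → J
E(4)−H(7): -3≡23 → X
U(20)−B(1): 19 → T
F(5)−H(7): -2≡24 → Y
Y(24)−B(1): 23 → X
V(21)−H(7): 14 → O
O(14)−B(1): 13 → N
J(9)−H(7): 2 → C
O(14)−B(1): 13 → N
F(5)−H(7): -2≡24 → Y
A(0)−B(1): -1≡25 → Z

JXTYXONCNYZ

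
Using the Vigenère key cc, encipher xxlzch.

zznbej

Repeat the key across the message: cccccc
x(23)+c(2): 25 → z
x(23)+c(2): 25 → z
l(11)+c(2): 13 → n
z(25)+c(2): 27≡1 → b
c(2)+c(2): 4 → e
h(7)+c(2): 9 → j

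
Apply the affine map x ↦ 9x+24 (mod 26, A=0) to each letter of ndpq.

n(13): 9·13+24=141≡11 → l
d(3): 9·3+24=51≡25 → z
p(15): 9·15+24=159≡3 → d
q(16): 9·16+24=168≡12 → m

lzdm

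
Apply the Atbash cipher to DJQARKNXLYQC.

D(3) → W(22)
J(9) → Q(16)
Q(16) → J(9)
A(0) → Z(25)
R(17) → I(8)
K(10) → P(15)
N(13) → M(12)
X(23) → C(2)
L(11) → O(14)
Y(24) → B(1)
Q(16) → J(9)
C(2) → X(23)

WQJZIPMCOBJX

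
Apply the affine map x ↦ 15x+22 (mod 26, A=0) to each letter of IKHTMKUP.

MQXVUQKN

I(8): 15·8+22=142≡12 → M
K(10): 15·10+22=172≡16 → Q
H(7): 15·7+22=127≡23 → X
T(19): 15·19+22=307≡21 → V
M(12): 15·12+22=202≡20 → U
K(10): 15·10+22=172≡16 → Q
U(20): 15·20+22=322≡10 → K
P(15): 15·15+22=247≡13 → N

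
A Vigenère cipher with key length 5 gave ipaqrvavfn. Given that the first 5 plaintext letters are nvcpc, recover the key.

vuybp

Subtract each crib letter from the matching ciphertext letter (mod 26):
i(8)−n(13)=-5≡21 → v
p(15)−v(21)=-6≡20 → u
a(0)−c(2)=-2≡24 → y
q(16)−p(15)=1 → b
r(17)−c(2)=15 → p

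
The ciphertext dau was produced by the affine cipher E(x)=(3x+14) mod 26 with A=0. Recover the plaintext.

fec

The inverse of 3 mod 26 is 9, since 3·9=27≡1. Apply D(y)=9·(y−14) mod 26:
d(3): 9·(3−14)=-99≡5 → f
a(0): 9·(0−14)=-126≡4 → e
u(20): 9·(20−14)=54≡2 → c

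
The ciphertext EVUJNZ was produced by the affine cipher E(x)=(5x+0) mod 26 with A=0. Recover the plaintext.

The inverse of 5 mod 26 is 21, since 5·21=105≡1. Apply D(y)=21·(y−0) mod 26:
E(4): 21·(4−0)=84≡6 → G
V(21): 21·(21−0)=441≡25 → Z
U(20): 21·(20−0)=420≡4 → E
J(9): 21·(9−0)=189≡7 → H
N(13): 21·(13−0)=273≡13 → N
Z(25): 21·(25−0)=525≡5 → F

GZEHNF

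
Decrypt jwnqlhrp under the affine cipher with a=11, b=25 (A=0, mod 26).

ivgluwes

The inverse of 11 mod 26 is 19, since 11·19=209≡1. Apply D(y)=19·(y−25) mod 26:
j(9): 19·(9−25)=-304≡8 → i
w(22): 19·(22−25)=-57≡21 → v
n(13): 19·(13−25)=-228≡6 → g
q(16): 19·(16−25)=-171≡11 → l
l(11): 19·(11−25)=-266≡20 → u
h(7): 19·(7−25)=-342≡22 → w
r(17): 19·(17−25)=-152≡4 → e
p(15): 19·(15−25)=-190≡18 → s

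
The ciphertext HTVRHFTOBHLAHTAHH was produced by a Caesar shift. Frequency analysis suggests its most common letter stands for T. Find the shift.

The most frequent ciphertext letter is H (appears 6 times).
H is position 7; T is position 19.
Shift = -12≡14.

14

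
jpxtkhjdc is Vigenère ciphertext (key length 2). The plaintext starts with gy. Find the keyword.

dr

Subtract each crib letter from the matching ciphertext letter (mod 26):
j(9)−g(6)=3 → d
p(15)−y(24)=-9≡17 → r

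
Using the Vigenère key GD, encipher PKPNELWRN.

Repeat the key across the message: GDGDGDGDG
P(15)+G(6): 21 → V
K(10)+D(3): 13 → N
P(15)+G(6): 21 → V
N(13)+D(3): 16 → Q
E(4)+G(6): 10 → K
L(11)+D(3): 14 → O
W(22)+G(6): 28≡2 → C
R(17)+D(3): 20 → U
N(13)+G(6): 19 → T

VNVQKOCUT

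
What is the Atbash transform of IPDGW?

RKWTD

I(8) → R(17)
P(15) → K(10)
D(3) → W(22)
G(6) → T(19)
W(22) → D(3)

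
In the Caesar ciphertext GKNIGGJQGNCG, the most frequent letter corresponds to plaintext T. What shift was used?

13

The most frequent ciphertext letter is G (appears 5 times).
G is position 6; T is position 19.
Shift = -13≡13.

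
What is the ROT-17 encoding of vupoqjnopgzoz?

v(21): 21+17=38≡12 → m
u(20): 20+17=37≡11 → l
p(15): 15+17=32≡6 → g
o(14): 14+17=31≡5 → f
q(16): 16+17=33≡7 → h
j(9): 9+17=26≡0 → a
n(13): 13+17=30≡4 → e
o(14): 14+17=31≡5 → f
p(15): 15+17=32≡6 → g
g(6): 6+17=23 → x
z(25): 25+17=42≡16 → q
o(14): 14+17=31≡5 → f
z(25): 25+17=42≡16 → q

mlgfhaefgxqfq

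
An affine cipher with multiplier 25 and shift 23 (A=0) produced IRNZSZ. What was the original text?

PGKYFY

The inverse of 25 mod 26 is 25, since 25·25=625≡1. Apply D(y)=25·(y−23) mod 26:
I(8): 25·(8−23)=-375≡15 → P
R(17): 25·(17−23)=-150≡6 → G
N(13): 25·(13−23)=-250≡10 → K
Z(25): 25·(25−23)=50≡24 → Y
S(18): 25·(18−23)=-125≡5 → F
Z(25): 25·(25−23)=50≡24 → Y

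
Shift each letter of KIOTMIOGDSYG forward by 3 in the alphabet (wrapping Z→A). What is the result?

K(10): 10+3=13 → N
I(8): 8+3=11 → L
O(14): 14+3=17 → R
T(19): 19+3=22 → W
M(12): 12+3=15 → P
I(8): 8+3=11 → L
O(14): 14+3=17 → R
G(6): 6+3=9 → J
D(3): 3+3=6 → G
S(18): 18+3=21 → V
Y(24): 24+3=27≡1 → B
G(6): 6+3=9 → J

NLRWPLRJGVBJ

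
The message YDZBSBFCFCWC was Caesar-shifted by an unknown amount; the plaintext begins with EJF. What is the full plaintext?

EJFHYHLILICI

From the crib: Y(24)−E(4)=20, so the shift is 20.
Subtract 20 from each ciphertext letter:
Y(24): 24−20=4 → E
D(3): 3−20=-17≡9 → J
Z(25): 25−20=5 → F
B(1): 1−20=-19≡7 → H
S(18): 18−20=-2≡24 → Y
B(1): 1−20=-19≡7 → H
F(5): 5−20=-15≡11 → L
C(2): 2−20=-18≡8 → I
F(5): 5−20=-15≡11 → L
C(2): 2−20=-18≡8 → I
W(22): 22−20=2 → C
C(2): 2−20=-18≡8 → I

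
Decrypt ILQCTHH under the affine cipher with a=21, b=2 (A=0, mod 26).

The inverse of 21 mod 26 is 5, since 21·5=105≡1. Apply D(y)=5·(y−2) mod 26:
I(8): 5·(8−2)=30≡4 → E
L(11): 5·(11−2)=45≡19 → T
Q(16): 5·(16−2)=70≡18 → S
C(2): 5·(2−2)=0 → A
T(19): 5·(19−2)=85≡7 → H
H(7): 5·(7−2)=25 → Z
H(7): 5·(7−2)=25 → Z

ETSAHZZ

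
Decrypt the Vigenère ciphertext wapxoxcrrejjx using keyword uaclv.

Repeat the key across the ciphertext: uaclvuaclvuac
w(22)−u(20): 2 → c
a(0)−a(0): 0 → a
p(15)−c(2): 13 → n
x(23)−l(11): 12 → m
o(14)−v(21): -7≡19 → t
x(23)−u(20): 3 → d
c(2)−a(0): 2 → c
r(17)−c(2): 15 → p
r(17)−l(11): 6 → g
e(4)−v(21): -17≡9 → j
j(9)−u(20): -11≡15 → p
j(9)−a(0): 9 → j
x(23)−c(2): 21 → v

canmtdcpgjpjv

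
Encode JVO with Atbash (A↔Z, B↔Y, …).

QEL

J(9) → Q(16)
V(21) → E(4)
O(14) → L(11)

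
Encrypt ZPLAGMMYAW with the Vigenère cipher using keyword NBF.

Repeat the key across the message: NBFNBFNBFN
Z(25)+N(13): 38≡12 → M
P(15)+B(1): 16 → Q
L(11)+F(5): 16 → Q
A(0)+N(13): 13 → N
G(6)+B(1): 7 → H
M(12)+F(5): 17 → R
M(12)+N(13): 25 → Z
Y(24)+B(1): 25 → Z
A(0)+F(5): 5 → F
W(22)+N(13): 35≡9 → J

MQQNHRZZFJ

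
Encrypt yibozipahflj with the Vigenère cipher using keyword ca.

Repeat the key across the message: cacacacacaca
y(24)+c(2): 26≡0 → a
i(8)+a(0): 8 → i
b(1)+c(2): 3 → d
o(14)+a(0): 14 → o
z(25)+c(2): 27≡1 → b
i(8)+a(0): 8 → i
p(15)+c(2): 17 → r
a(0)+a(0): 0 → a
h(7)+c(2): 9 → j
f(5)+a(0): 5 → f
l(11)+c(2): 13 → n
j(9)+a(0): 9 → j

aidobirajfnj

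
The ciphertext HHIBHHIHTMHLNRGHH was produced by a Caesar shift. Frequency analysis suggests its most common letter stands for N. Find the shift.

The most frequent ciphertext letter is H (appears 8 times).
H is position 7; N is position 13.
Shift = -6≡20.

20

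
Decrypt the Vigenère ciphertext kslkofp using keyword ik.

cidagvh

Repeat the key across the ciphertext: ikikiki
k(10)−i(8): 2 → c
s(18)−k(10): 8 → i
l(11)−i(8): 3 → d
k(10)−k(10): 0 → a
o(14)−i(8): 6 → g
f(5)−k(10): -5≡21 → v
p(15)−i(8): 7 → h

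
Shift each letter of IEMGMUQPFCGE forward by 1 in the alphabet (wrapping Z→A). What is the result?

I(8): 8+1=9 → J
E(4): 4+1=5 → F
M(12): 12+1=13 → N
G(6): 6+1=7 → H
M(12): 12+1=13 → N
U(20): 20+1=21 → V
Q(16): 16+1=17 → R
P(15): 15+1=16 → Q
F(5): 5+1=6 → G
C(2): 2+1=3 → D
G(6): 6+1=7 → H
E(4): 4+1=5 → F

JFNHNVRQGDHF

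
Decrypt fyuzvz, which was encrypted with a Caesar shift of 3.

cvrwsw

f(5): 5−3=2 → c
y(24): 24−3=21 → v
u(20): 20−3=17 → r
z(25): 25−3=22 → w
v(21): 21−3=18 → s
z(25): 25−3=22 → w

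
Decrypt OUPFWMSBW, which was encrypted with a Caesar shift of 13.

BHCSJZFOJ

O(14): 14−13=1 → B
U(20): 20−13=7 → H
P(15): 15−13=2 → C
F(5): 5−13=-8≡18 → S
W(22): 22−13=9 → J
M(12): 12−13=-1≡25 → Z
S(18): 18−13=5 → F
B(1): 1−13=-12≡14 → O
W(22): 22−13=9 → J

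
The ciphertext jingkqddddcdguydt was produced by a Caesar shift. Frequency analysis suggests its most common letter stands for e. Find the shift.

25

The most frequent ciphertext letter is d (appears 6 times).
d is position 3; e is position 4.
Shift = -1≡25.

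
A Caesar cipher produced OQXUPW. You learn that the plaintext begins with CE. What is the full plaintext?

CELIDK

From the crib: O(14)−C(2)=12, so the shift is 12.
Subtract 12 from each ciphertext letter:
O(14): 14−12=2 → C
Q(16): 16−12=4 → E
X(23): 23−12=11 → L
U(20): 20−12=8 → I
P(15): 15−12=3 → D
W(22): 22−12=10 → K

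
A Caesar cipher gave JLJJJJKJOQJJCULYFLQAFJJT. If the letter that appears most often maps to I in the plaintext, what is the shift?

1

The most frequent ciphertext letter is J (appears 10 times).
J is position 9; I is position 8.
Shift = 1.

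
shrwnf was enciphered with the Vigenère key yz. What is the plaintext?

Repeat the key across the ciphertext: yzyzyz
s(18)−y(24): -6≡20 → u
h(7)−z(25): -18≡8 → i
r(17)−y(24): -7≡19 → t
w(22)−z(25): -3≡23 → x
n(13)−y(24): -11≡15 → p
f(5)−z(25): -20≡6 → g

uitxpg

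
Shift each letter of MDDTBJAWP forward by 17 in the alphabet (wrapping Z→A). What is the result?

DUUKSARNG

M(12): 12+17=29≡3 → D
D(3): 3+17=20 → U
D(3): 3+17=20 → U
T(19): 19+17=36≡10 → K
B(1): 1+17=18 → S
J(9): 9+17=26≡0 → A
A(0): 0+17=17 → R
W(22): 22+17=39≡13 → N
P(15): 15+17=32≡6 → G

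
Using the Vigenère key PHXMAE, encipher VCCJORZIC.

Repeat the key across the message: PHXMAEPHX
V(21)+P(15): 36≡10 → K
C(2)+H(7): 9 → J
C(2)+X(23): 25 → Z
J(9)+M(12): 21 → V
O(14)+A(0): 14 → O
R(17)+E(4): 21 → V
Z(25)+P(15): 40≡14 → O
I(8)+H(7): 15 → P
C(2)+X(23): 25 → Z

KJZVOVOPZ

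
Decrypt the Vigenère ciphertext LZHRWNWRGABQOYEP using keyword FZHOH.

Repeat the key across the ciphertext: FZHOHFZHOHFZHOHF
L(11)−F(5): 6 → G
Z(25)−Z(25): 0 → A
H(7)−H(7): 0 → A
R(17)−O(14): 3 → D
W(22)−H(7): 15 → P
N(13)−F(5): 8 → I
W(22)−Z(25): -3≡23 → X
R(17)−H(7): 10 → K
G(6)−O(14): -8≡18 → S
A(0)−H(7): -7≡19 → T
B(1)−F(5): -4≡22 → W
Q(16)−Z(25): -9≡17 → R
O(14)−H(7): 7 → H
Y(24)−O(14): 10 → K
E(4)−H(7): -3≡23 → X
P(15)−F(5): 10 → K

GAADPIXKSTWRHKXK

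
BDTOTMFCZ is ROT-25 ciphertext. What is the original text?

B(1): 1−25=-24≡2 → C
D(3): 3−25=-22≡4 → E
T(19): 19−25=-6≡20 → U
O(14): 14−25=-11≡15 → P
T(19): 19−25=-6≡20 → U
M(12): 12−25=-13≡13 → N
F(5): 5−25=-20≡6 → G
C(2): 2−25=-23≡3 → D
Z(25): 25−25=0 → A

CEUPUNGDA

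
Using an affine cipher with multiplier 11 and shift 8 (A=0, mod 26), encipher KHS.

K(10): 11·10+8=118≡14 → O
H(7): 11·7+8=85≡7 → H
S(18): 11·18+8=206≡24 → Y

OHY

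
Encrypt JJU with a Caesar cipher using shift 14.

J(9): 9+14=23 → X
J(9): 9+14=23 → X
U(20): 20+14=34≡8 → I

XXI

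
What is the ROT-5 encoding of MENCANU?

M(12): 12+5=17 → R
E(4): 4+5=9 → J
N(13): 13+5=18 → S
C(2): 2+5=7 → H
A(0): 0+5=5 → F
N(13): 13+5=18 → S
U(20): 20+5=25 → Z

RJSHFSZ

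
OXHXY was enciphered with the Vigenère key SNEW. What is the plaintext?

WKDBG

Repeat the key across the ciphertext: SNEWS
O(14)−S(18): -4≡22 → W
X(23)−N(13): 10 → K
H(7)−E(4): 3 → D
X(23)−W(22): 1 → B
Y(24)−S(18): 6 → G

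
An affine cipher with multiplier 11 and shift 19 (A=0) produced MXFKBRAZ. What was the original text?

XYULWODK

The inverse of 11 mod 26 is 19, since 11·19=209≡1. Apply D(y)=19·(y−19) mod 26:
M(12): 19·(12−19)=-133≡23 → X
X(23): 19·(23−19)=76≡24 → Y
F(5): 19·(5−19)=-266≡20 → U
K(10): 19·(10−19)=-171≡11 → L
B(1): 19·(1−19)=-342≡22 → W
R(17): 19·(17−19)=-38≡14 → O
A(0): 19·(0−19)=-361≡3 → D
Z(25): 19·(25−19)=114≡10 → K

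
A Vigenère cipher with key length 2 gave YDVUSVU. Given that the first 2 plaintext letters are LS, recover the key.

Subtract each crib letter from the matching ciphertext letter (mod 26):
Y(24)−L(11)=13 → N
D(3)−S(18)=-15≡11 → L

NL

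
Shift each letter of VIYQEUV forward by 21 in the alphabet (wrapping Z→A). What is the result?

V(21): 21+21=42≡16 → Q
I(8): 8+21=29≡3 → D
Y(24): 24+21=45≡19 → T
Q(16): 16+21=37≡11 → L
E(4): 4+21=25 → Z
U(20): 20+21=41≡15 → P
V(21): 21+21=42≡16 → Q

QDTLZPQ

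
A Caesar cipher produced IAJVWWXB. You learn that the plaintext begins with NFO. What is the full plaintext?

NFOABBCG

From the crib: I(8)−N(13)=-5≡21, so the shift is 21.
Subtract 21 from each ciphertext letter:
I(8): 8−21=-13≡13 → N
A(0): 0−21=-21≡5 → F
J(9): 9−21=-12≡14 → O
V(21): 21−21=0 → A
W(22): 22−21=1 → B
W(22): 22−21=1 → B
X(23): 23−21=2 → C
B(1): 1−21=-20≡6 → G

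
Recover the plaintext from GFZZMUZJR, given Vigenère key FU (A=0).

BLUFHAUPM

Repeat the key across the ciphertext: FUFUFUFUF
G(6)−F(5): 1 → B
F(5)−U(20): -15≡11 → L
Z(25)−F(5): 20 → U
Z(25)−U(20): 5 → F
M(12)−F(5): 7 → H
U(20)−U(20): 0 → A
Z(25)−F(5): 20 → U
J(9)−U(20): -11≡15 → P
R(17)−F(5): 12 → M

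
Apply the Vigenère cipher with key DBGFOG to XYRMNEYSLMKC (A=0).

AZXRBKBTRRYI

Repeat the key across the message: DBGFOGDBGFOG
X(23)+D(3): 26≡0 → A
Y(24)+B(1): 25 → Z
R(17)+G(6): 23 → X
M(12)+F(5): 17 → R
N(13)+O(14): 27≡1 → B
E(4)+G(6): 10 → K
Y(24)+D(3): 27≡1 → B
S(18)+B(1): 19 → T
L(11)+G(6): 17 → R
M(12)+F(5): 17 → R
K(10)+O(14): 24 → Y
C(2)+G(6): 8 → I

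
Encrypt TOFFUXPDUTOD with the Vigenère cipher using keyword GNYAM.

ZBDFGDCBUFUQ

Repeat the key across the message: GNYAMGNYAMGN
T(19)+G(6): 25 → Z
O(14)+N(13): 27≡1 → B
F(5)+Y(24): 29≡3 → D
F(5)+A(0): 5 → F
U(20)+M(12): 32≡6 → G
X(23)+G(6): 29≡3 → D
P(15)+N(13): 28≡2 → C
D(3)+Y(24): 27≡1 → B
U(20)+A(0): 20 → U
T(19)+M(12): 31≡5 → F
O(14)+G(6): 20 → U
D(3)+N(13): 16 → Q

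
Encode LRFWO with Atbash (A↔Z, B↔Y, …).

L(11) → O(14)
R(17) → I(8)
F(5) → U(20)
W(22) → D(3)
O(14) → L(11)

OIUDL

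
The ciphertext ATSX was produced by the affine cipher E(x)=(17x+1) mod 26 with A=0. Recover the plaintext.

The inverse of 17 mod 26 is 23, since 17·23=391≡1. Apply D(y)=23·(y−1) mod 26:
A(0): 23·(0−1)=-23≡3 → D
T(19): 23·(19−1)=414≡24 → Y
S(18): 23·(18−1)=391≡1 → B
X(23): 23·(23−1)=506≡12 → M

DYBM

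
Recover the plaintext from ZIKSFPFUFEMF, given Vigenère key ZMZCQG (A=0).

Repeat the key across the ciphertext: ZMZCQGZMZCQG
Z(25)−Z(25): 0 → A
I(8)−M(12): -4≡22 → W
K(10)−Z(25): -15≡11 → L
S(18)−C(2): 16 → Q
F(5)−Q(16): -11≡15 → P
P(15)−G(6): 9 → J
F(5)−Z(25): -20≡6 → G
U(20)−M(12): 8 → I
F(5)−Z(25): -20≡6 → G
E(4)−C(2): 2 → C
M(12)−Q(16): -4≡22 → W
F(5)−G(6): -1≡25 → Z

AWLQPJGIGCWZ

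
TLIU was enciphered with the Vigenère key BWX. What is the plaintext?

Repeat the key across the ciphertext: BWXB
T(19)−B(1): 18 → S
L(11)−W(22): -11≡15 → P
I(8)−X(23): -15≡11 → L
U(20)−B(1): 19 → T

SPLT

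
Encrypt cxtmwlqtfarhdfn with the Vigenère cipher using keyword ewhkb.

gtawxpmapbvdkpo

Repeat the key across the message: ewhkbewhkbewhkb
c(2)+e(4): 6 → g
x(23)+w(22): 45≡19 → t
t(19)+h(7): 26≡0 → a
m(12)+k(10): 22 → w
w(22)+b(1): 23 → x
l(11)+e(4): 15 → p
q(16)+w(22): 38≡12 → m
t(19)+h(7): 26≡0 → a
f(5)+k(10): 15 → p
a(0)+b(1): 1 → b
r(17)+e(4): 21 → v
h(7)+w(22): 29≡3 → d
d(3)+h(7): 10 → k
f(5)+k(10): 15 → p
n(13)+b(1): 14 → o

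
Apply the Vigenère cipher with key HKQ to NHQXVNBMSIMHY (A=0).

Repeat the key across the message: HKQHKQHKQHKQH
N(13)+H(7): 20 → U
H(7)+K(10): 17 → R
Q(16)+Q(16): 32≡6 → G
X(23)+H(7): 30≡4 → E
V(21)+K(10): 31≡5 → F
N(13)+Q(16): 29≡3 → D
B(1)+H(7): 8 → I
M(12)+K(10): 22 → W
S(18)+Q(16): 34≡8 → I
I(8)+H(7): 15 → P
M(12)+K(10): 22 → W
H(7)+Q(16): 23 → X
Y(24)+H(7): 31≡5 → F

URGEFDIWIPWXF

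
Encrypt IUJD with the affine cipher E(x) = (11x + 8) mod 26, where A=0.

SUDP

I(8): 11·8+8=96≡18 → S
U(20): 11·20+8=228≡20 → U
J(9): 11·9+8=107≡3 → D
D(3): 11·3+8=41≡15 → P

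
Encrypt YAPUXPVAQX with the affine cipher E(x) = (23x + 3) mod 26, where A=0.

Y(24): 23·24+3=555≡9 → J
A(0): 23·0+3=3 → D
P(15): 23·15+3=348≡10 → K
U(20): 23·20+3=463≡21 → V
X(23): 23·23+3=532≡12 → M
P(15): 23·15+3=348≡10 → K
V(21): 23·21+3=486≡18 → S
A(0): 23·0+3=3 → D
Q(16): 23·16+3=371≡7 → H
X(23): 23·23+3=532≡12 → M

JDKVMKSDHM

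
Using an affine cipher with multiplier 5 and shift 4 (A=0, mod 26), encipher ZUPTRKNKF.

Z(25): 5·25+4=129≡25 → Z
U(20): 5·20+4=104≡0 → A
P(15): 5·15+4=79≡1 → B
T(19): 5·19+4=99≡21 → V
R(17): 5·17+4=89≡11 → L
K(10): 5·10+4=54≡2 → C
N(13): 5·13+4=69≡17 → R
K(10): 5·10+4=54≡2 → C
F(5): 5·5+4=29≡3 → D

ZABVLCRCD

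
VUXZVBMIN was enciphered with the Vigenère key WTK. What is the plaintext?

ZBNDCRQPD

Repeat the key across the ciphertext: WTKWTKWTK
V(21)−W(22): -1≡25 → Z
U(20)−T(19): 1 → B
X(23)−K(10): 13 → N
Z(25)−W(22): 3 → D
V(21)−T(19): 2 → C
B(1)−K(10): -9≡17 → R
M(12)−W(22): -10≡16 → Q
I(8)−T(19): -11≡15 → P
N(13)−K(10): 3 → D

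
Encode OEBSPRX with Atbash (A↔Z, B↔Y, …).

O(14) → L(11)
E(4) → V(21)
B(1) → Y(24)
S(18) → H(7)
P(15) → K(10)
R(17) → I(8)
X(23) → C(2)

LVYHKIC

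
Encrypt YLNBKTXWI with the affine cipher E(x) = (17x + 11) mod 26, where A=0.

Y(24): 17·24+11=419≡3 → D
L(11): 17·11+11=198≡16 → Q
N(13): 17·13+11=232≡24 → Y
B(1): 17·1+11=28≡2 → C
K(10): 17·10+11=181≡25 → Z
T(19): 17·19+11=334≡22 → W
X(23): 17·23+11=402≡12 → M
W(22): 17·22+11=385≡21 → V
I(8): 17·8+11=147≡17 → R

DQYCZWMVR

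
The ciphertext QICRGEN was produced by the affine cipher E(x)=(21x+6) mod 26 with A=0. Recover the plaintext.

YKGDAQJ

The inverse of 21 mod 26 is 5, since 21·5=105≡1. Apply D(y)=5·(y−6) mod 26:
Q(16): 5·(16−6)=50≡24 → Y
I(8): 5·(8−6)=10 → K
C(2): 5·(2−6)=-20≡6 → G
R(17): 5·(17−6)=55≡3 → D
G(6): 5·(6−6)=0 → A
E(4): 5·(4−6)=-10≡16 → Q
N(13): 5·(13−6)=35≡9 → J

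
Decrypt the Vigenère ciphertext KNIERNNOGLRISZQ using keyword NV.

Repeat the key across the ciphertext: NVNVNVNVNVNVNVN
K(10)−N(13): -3≡23 → X
N(13)−V(21): -8≡18 → S
I(8)−N(13): -5≡21 → V
E(4)−V(21): -17≡9 → J
R(17)−N(13): 4 → E
N(13)−V(21): -8≡18 → S
N(13)−N(13): 0 → A
O(14)−V(21): -7≡19 → T
G(6)−N(13): -7≡19 → T
L(11)−V(21): -10≡16 → Q
R(17)−N(13): 4 → E
I(8)−V(21): -13≡13 → N
S(18)−N(13): 5 → F
Z(25)−V(21): 4 → E
Q(16)−N(13): 3 → D

XSVJESATTQENFED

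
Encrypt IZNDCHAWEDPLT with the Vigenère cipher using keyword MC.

Repeat the key across the message: MCMCMCMCMCMCM
I(8)+M(12): 20 → U
Z(25)+C(2): 27≡1 → B
N(13)+M(12): 25 → Z
D(3)+C(2): 5 → F
C(2)+M(12): 14 → O
H(7)+C(2): 9 → J
A(0)+M(12): 12 → M
W(22)+C(2): 24 → Y
E(4)+M(12): 16 → Q
D(3)+C(2): 5 → F
P(15)+M(12): 27≡1 → B
L(11)+C(2): 13 → N
T(19)+M(12): 31≡5 → F

UBZFOJMYQFBNF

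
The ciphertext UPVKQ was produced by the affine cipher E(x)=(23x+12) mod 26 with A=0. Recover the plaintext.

GZXSQ

The inverse of 23 mod 26 is 17, since 23·17=391≡1. Apply D(y)=17·(y−12) mod 26:
U(20): 17·(20−12)=136≡6 → G
P(15): 17·(15−12)=51≡25 → Z
V(21): 17·(21−12)=153≡23 → X
K(10): 17·(10−12)=-34≡18 → S
Q(16): 17·(16−12)=68≡16 → Q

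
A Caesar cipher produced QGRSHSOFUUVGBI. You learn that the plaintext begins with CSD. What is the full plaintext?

From the crib: Q(16)−C(2)=14, so the shift is 14.
Subtract 14 from each ciphertext letter:
Q(16): 16−14=2 → C
G(6): 6−14=-8≡18 → S
R(17): 17−14=3 → D
S(18): 18−14=4 → E
H(7): 7−14=-7≡19 → T
S(18): 18−14=4 → E
O(14): 14−14=0 → A
F(5): 5−14=-9≡17 → R
U(20): 20−14=6 → G
U(20): 20−14=6 → G
V(21): 21−14=7 → H
G(6): 6−14=-8≡18 → S
B(1): 1−14=-13≡13 → N
I(8): 8−14=-6≡20 → U

CSDETEARGGHSNU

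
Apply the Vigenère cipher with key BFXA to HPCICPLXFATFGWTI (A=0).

Repeat the key across the message: BFXABFXABFXABFXA
H(7)+B(1): 8 → I
P(15)+F(5): 20 → U
C(2)+X(23): 25 → Z
I(8)+A(0): 8 → I
C(2)+B(1): 3 → D
P(15)+F(5): 20 → U
L(11)+X(23): 34≡8 → I
X(23)+A(0): 23 → X
F(5)+B(1): 6 → G
A(0)+F(5): 5 → F
T(19)+X(23): 42≡16 → Q
F(5)+A(0): 5 → F
G(6)+B(1): 7 → H
W(22)+F(5): 27≡1 → B
T(19)+X(23): 42≡16 → Q
I(8)+A(0): 8 → I

IUZIDUIXGFQFHBQI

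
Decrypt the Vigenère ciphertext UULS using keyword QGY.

EONC

Repeat the key across the ciphertext: QGYQ
U(20)−Q(16): 4 → E
U(20)−G(6): 14 → O
L(11)−Y(24): -13≡13 → N
S(18)−Q(16): 2 → C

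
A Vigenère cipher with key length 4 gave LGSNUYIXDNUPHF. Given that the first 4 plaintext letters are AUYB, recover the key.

Subtract each crib letter from the matching ciphertext letter (mod 26):
L(11)−A(0)=11 → L
G(6)−U(20)=-14≡12 → M
S(18)−Y(24)=-6≡20 → U
N(13)−B(1)=12 → M

LMUM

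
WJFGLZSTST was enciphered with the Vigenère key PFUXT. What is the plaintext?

Repeat the key across the ciphertext: PFUXTPFUXT
W(22)−P(15): 7 → H
J(9)−F(5): 4 → E
F(5)−U(20): -15≡11 → L
G(6)−X(23): -17≡9 → J
L(11)−T(19): -8≡18 → S
Z(25)−P(15): 10 → K
S(18)−F(5): 13 → N
T(19)−U(20): -1≡25 → Z
S(18)−X(23): -5≡21 → V
T(19)−T(19): 0 → A

HELJSKNZVA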